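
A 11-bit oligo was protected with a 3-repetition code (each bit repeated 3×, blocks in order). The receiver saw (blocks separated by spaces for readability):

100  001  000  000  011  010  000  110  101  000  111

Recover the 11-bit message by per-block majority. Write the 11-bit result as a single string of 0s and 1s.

Block 1 (100): 1 one → 0
Block 2 (001): 1 one → 0
Block 3 (000): 0 ones → 0
Block 4 (000): 0 ones → 0
Block 5 (011): 2 ones → 1
Block 6 (010): 1 one → 0
Block 7 (000): 0 ones → 0
Block 8 (110): 2 ones → 1
Block 9 (101): 2 ones → 1
Block 10 (000): 0 ones → 0
Block 11 (111): 3 ones → 1

00001001101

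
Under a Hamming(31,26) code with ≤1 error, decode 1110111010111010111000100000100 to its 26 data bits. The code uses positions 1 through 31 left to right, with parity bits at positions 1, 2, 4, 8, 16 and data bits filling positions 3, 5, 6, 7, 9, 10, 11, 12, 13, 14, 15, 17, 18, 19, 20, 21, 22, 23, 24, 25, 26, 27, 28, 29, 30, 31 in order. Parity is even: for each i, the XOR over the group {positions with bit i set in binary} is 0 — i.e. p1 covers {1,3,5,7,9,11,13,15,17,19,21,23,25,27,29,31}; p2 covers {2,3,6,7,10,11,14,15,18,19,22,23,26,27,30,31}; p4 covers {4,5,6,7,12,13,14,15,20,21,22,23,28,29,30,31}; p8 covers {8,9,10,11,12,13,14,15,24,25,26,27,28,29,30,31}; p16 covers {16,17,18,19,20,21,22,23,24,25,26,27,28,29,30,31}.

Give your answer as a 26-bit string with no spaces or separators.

s1 (pos 1,3,5,7,9,11,13,15,17,19,21,23,25,27,29,31): 1⊕1⊕1⊕1⊕1⊕1⊕1⊕1⊕1⊕1⊕0⊕1⊕0⊕0⊕1⊕0 = 0
s2 (pos 2,3,6,7,10,11,14,15,18,19,22,23,26,27,30,31): 1⊕1⊕1⊕1⊕0⊕1⊕0⊕1⊕1⊕1⊕0⊕1⊕0⊕0⊕0⊕0 = 1
s4 (pos 4,5,6,7,12,13,14,15,20,21,22,23,28,29,30,31): 0⊕1⊕1⊕1⊕1⊕1⊕0⊕1⊕0⊕0⊕0⊕1⊕0⊕1⊕0⊕0 = 0
s8 (pos 8,9,10,11,12,13,14,15,24,25,26,27,28,29,30,31): 0⊕1⊕0⊕1⊕1⊕1⊕0⊕1⊕0⊕0⊕0⊕0⊕0⊕1⊕0⊕0 = 0
s16 (pos 16,17,18,19,20,21,22,23,24,25,26,27,28,29,30,31): 0⊕1⊕1⊕1⊕0⊕0⊕0⊕1⊕0⊕0⊕0⊕0⊕0⊕1⊕0⊕0 = 1
Syndrome s16…s1 = 10010 → error at position 18.
Flip position 18: 1110111010111010111000100000100 → 1110111010111010101000100000100
Read data bits from positions 3,5,6,7,9,10,11,12,13,14,15,17,18,19,20,21,22,23,24,25,26,27,28,29,30,31: 11111011101101000100000100

11111011101101000100000100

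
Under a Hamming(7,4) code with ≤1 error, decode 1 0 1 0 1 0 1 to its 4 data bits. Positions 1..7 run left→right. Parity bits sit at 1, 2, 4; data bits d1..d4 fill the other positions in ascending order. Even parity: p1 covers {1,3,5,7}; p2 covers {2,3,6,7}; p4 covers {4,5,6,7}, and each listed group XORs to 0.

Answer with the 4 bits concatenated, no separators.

1101

s1 (pos 1,3,5,7): 1⊕1⊕1⊕1 = 0
s2 (pos 2,3,6,7): 0⊕1⊕0⊕1 = 0
s4 (pos 4,5,6,7): 0⊕1⊕0⊕1 = 0
Syndrome s4…s1 = 000 → no error.
Read data bits from positions 3,5,6,7: 1101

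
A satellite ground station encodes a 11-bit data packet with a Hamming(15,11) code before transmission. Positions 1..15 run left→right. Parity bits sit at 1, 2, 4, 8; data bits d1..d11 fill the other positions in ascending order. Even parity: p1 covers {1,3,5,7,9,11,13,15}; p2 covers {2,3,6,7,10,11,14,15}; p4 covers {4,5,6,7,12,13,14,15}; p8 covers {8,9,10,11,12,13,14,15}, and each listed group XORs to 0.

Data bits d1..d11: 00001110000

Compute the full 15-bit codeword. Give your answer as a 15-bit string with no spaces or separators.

000000011110000

Place data at non-parity positions: p1 p2 0 p4 0 0 0 p8 1 1 1 0 0 0 0
p1 (pos 1,3,5,7,9,11,13,15): XOR of data positions = 0⊕0⊕0⊕1⊕1⊕0⊕0 = 0
p2 (pos 2,3,6,7,10,11,14,15): XOR of data positions = 0⊕0⊕0⊕1⊕1⊕0⊕0 = 0
p4 (pos 4,5,6,7,12,13,14,15): XOR of data positions = 0⊕0⊕0⊕0⊕0⊕0⊕0 = 0
p8 (pos 8,9,10,11,12,13,14,15): XOR of data positions = 1⊕1⊕1⊕0⊕0⊕0⊕0 = 1
Codeword: 000000011110000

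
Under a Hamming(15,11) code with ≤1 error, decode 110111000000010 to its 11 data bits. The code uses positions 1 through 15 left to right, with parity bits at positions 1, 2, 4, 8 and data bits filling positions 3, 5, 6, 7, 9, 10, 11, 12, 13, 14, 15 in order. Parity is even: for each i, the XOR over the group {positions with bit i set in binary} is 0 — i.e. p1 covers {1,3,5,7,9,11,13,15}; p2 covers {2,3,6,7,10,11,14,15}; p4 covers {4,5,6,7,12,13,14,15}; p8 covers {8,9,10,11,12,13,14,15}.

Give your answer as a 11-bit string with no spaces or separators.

s1 (pos 1,3,5,7,9,11,13,15): 1⊕0⊕1⊕0⊕0⊕0⊕0⊕0 = 0
s2 (pos 2,3,6,7,10,11,14,15): 1⊕0⊕1⊕0⊕0⊕0⊕1⊕0 = 1
s4 (pos 4,5,6,7,12,13,14,15): 1⊕1⊕1⊕0⊕0⊕0⊕1⊕0 = 0
s8 (pos 8,9,10,11,12,13,14,15): 0⊕0⊕0⊕0⊕0⊕0⊕1⊕0 = 1
Syndrome s8…s1 = 1010 → error at position 10.
Flip position 10: 110111000000010 → 110111000100010
Read data bits from positions 3,5,6,7,9,10,11,12,13,14,15: 01100100010

01100100010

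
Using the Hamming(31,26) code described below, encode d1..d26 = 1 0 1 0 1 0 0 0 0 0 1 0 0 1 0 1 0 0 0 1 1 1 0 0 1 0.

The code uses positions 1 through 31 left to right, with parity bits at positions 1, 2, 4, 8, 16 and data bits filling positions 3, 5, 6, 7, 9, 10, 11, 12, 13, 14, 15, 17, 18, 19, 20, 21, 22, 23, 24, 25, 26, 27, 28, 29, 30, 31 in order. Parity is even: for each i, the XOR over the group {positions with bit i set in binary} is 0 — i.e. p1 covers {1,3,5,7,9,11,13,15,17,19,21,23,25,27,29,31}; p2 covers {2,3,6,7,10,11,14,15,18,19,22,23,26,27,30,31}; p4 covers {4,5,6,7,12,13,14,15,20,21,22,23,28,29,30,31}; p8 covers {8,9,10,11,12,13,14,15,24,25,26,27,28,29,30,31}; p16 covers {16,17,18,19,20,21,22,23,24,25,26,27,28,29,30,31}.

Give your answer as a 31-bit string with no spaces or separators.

1110010010000010001010001110010

Place data at non-parity positions: p1 p2 1 p4 0 1 0 p8 1 0 0 0 0 0 1 p16 0 0 1 0 1 0 0 0 1 1 1 0 0 1 0
p1 (pos 1,3,5,7,9,11,13,15,17,19,21,23,25,27,29,31): XOR of data positions = 1⊕0⊕0⊕1⊕0⊕0⊕1⊕0⊕1⊕1⊕0⊕1⊕1⊕0⊕0 = 1
p2 (pos 2,3,6,7,10,11,14,15,18,19,22,23,26,27,30,31): XOR of data positions = 1⊕1⊕0⊕0⊕0⊕0⊕1⊕0⊕1⊕0⊕0⊕1⊕1⊕1⊕0 = 1
p4 (pos 4,5,6,7,12,13,14,15,20,21,22,23,28,29,30,31): XOR of data positions = 0⊕1⊕0⊕0⊕0⊕0⊕1⊕0⊕1⊕0⊕0⊕0⊕0⊕1⊕0 = 0
p8 (pos 8,9,10,11,12,13,14,15,24,25,26,27,28,29,30,31): XOR of data positions = 1⊕0⊕0⊕0⊕0⊕0⊕1⊕0⊕1⊕1⊕1⊕0⊕0⊕1⊕0 = 0
p16 (pos 16,17,18,19,20,21,22,23,24,25,26,27,28,29,30,31): XOR of data positions = 0⊕0⊕1⊕0⊕1⊕0⊕0⊕0⊕1⊕1⊕1⊕0⊕0⊕1⊕0 = 0
Codeword: 1110010010000010001010001110010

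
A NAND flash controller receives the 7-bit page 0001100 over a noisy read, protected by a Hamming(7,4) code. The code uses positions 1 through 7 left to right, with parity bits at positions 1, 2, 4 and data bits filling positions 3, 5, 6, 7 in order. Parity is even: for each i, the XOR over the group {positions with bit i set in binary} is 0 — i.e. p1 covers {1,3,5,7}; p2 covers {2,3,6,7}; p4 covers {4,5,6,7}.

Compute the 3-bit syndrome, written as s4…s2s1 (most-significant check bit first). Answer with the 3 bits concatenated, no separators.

001

s1 (pos 1,3,5,7): 0⊕0⊕1⊕0 = 1
s2 (pos 2,3,6,7): 0⊕0⊕0⊕0 = 0
s4 (pos 4,5,6,7): 1⊕1⊕0⊕0 = 0
Syndrome s4…s1 = 001 → error at position 1.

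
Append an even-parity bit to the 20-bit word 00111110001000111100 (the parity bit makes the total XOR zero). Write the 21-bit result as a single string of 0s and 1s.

XOR of the 20 data bits: 0⊕0⊕1⊕1⊕1⊕1⊕1⊕0⊕0⊕0⊕1⊕0⊕0⊕0⊕1⊕1⊕1⊕1⊕0⊕0 = 0
Parity bit = 0 (so all 21 bits XOR to 0).

001111100010001111000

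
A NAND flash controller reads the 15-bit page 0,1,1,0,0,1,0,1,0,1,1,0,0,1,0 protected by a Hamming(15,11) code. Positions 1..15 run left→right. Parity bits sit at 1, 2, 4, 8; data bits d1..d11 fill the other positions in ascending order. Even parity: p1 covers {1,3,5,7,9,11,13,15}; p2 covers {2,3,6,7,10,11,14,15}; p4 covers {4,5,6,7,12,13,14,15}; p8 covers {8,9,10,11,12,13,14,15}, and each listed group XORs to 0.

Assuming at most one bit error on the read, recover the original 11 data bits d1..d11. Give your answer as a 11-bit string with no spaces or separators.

s1 (pos 1,3,5,7,9,11,13,15): 0⊕1⊕0⊕0⊕0⊕1⊕0⊕0 = 0
s2 (pos 2,3,6,7,10,11,14,15): 1⊕1⊕1⊕0⊕1⊕1⊕1⊕0 = 0
s4 (pos 4,5,6,7,12,13,14,15): 0⊕0⊕1⊕0⊕0⊕0⊕1⊕0 = 0
s8 (pos 8,9,10,11,12,13,14,15): 1⊕0⊕1⊕1⊕0⊕0⊕1⊕0 = 0
Syndrome s8…s1 = 0000 → no error.
Read data bits from positions 3,5,6,7,9,10,11,12,13,14,15: 10100110010

10100110010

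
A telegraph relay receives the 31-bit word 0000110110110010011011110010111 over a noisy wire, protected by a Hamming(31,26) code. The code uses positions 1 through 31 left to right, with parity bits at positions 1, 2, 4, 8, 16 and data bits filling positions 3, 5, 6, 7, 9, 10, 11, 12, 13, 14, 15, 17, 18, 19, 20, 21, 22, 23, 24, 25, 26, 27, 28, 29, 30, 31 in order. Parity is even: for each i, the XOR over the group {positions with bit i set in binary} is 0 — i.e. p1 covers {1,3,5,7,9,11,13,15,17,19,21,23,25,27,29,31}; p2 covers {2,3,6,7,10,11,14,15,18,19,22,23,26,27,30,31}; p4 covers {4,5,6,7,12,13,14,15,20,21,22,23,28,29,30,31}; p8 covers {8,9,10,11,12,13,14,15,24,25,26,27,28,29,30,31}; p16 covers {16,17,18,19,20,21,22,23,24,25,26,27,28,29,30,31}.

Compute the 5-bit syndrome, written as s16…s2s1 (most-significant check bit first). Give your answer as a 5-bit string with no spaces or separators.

00000

s1 (pos 1,3,5,7,9,11,13,15,17,19,21,23,25,27,29,31): 0⊕0⊕1⊕0⊕1⊕1⊕0⊕1⊕0⊕1⊕1⊕1⊕0⊕1⊕1⊕1 = 0
s2 (pos 2,3,6,7,10,11,14,15,18,19,22,23,26,27,30,31): 0⊕0⊕1⊕0⊕0⊕1⊕0⊕1⊕1⊕1⊕1⊕1⊕0⊕1⊕1⊕1 = 0
s4 (pos 4,5,6,7,12,13,14,15,20,21,22,23,28,29,30,31): 0⊕1⊕1⊕0⊕1⊕0⊕0⊕1⊕0⊕1⊕1⊕1⊕0⊕1⊕1⊕1 = 0
s8 (pos 8,9,10,11,12,13,14,15,24,25,26,27,28,29,30,31): 1⊕1⊕0⊕1⊕1⊕0⊕0⊕1⊕1⊕0⊕0⊕1⊕0⊕1⊕1⊕1 = 0
s16 (pos 16,17,18,19,20,21,22,23,24,25,26,27,28,29,30,31): 0⊕0⊕1⊕1⊕0⊕1⊕1⊕1⊕1⊕0⊕0⊕1⊕0⊕1⊕1⊕1 = 0
Syndrome s16…s1 = 00000 → no error.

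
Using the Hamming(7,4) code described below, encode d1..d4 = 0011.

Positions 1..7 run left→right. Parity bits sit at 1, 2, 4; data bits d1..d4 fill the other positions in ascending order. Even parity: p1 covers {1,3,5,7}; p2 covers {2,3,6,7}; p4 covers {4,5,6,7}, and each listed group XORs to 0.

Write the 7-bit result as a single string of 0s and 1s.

1000011

Place data at non-parity positions: p1 p2 0 p4 0 1 1
p1 (pos 1,3,5,7): XOR of data positions = 0⊕0⊕1 = 1
p2 (pos 2,3,6,7): XOR of data positions = 0⊕1⊕1 = 0
p4 (pos 4,5,6,7): XOR of data positions = 0⊕1⊕1 = 0
Codeword: 1000011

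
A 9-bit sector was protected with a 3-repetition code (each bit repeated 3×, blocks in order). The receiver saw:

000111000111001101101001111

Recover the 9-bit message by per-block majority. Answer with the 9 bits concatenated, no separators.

Block 1 (000): 0 ones → 0
Block 2 (111): 3 ones → 1
Block 3 (000): 0 ones → 0
Block 4 (111): 3 ones → 1
Block 5 (001): 1 one → 0
Block 6 (101): 2 ones → 1
Block 7 (101): 2 ones → 1
Block 8 (001): 1 one → 0
Block 9 (111): 3 ones → 1

010101101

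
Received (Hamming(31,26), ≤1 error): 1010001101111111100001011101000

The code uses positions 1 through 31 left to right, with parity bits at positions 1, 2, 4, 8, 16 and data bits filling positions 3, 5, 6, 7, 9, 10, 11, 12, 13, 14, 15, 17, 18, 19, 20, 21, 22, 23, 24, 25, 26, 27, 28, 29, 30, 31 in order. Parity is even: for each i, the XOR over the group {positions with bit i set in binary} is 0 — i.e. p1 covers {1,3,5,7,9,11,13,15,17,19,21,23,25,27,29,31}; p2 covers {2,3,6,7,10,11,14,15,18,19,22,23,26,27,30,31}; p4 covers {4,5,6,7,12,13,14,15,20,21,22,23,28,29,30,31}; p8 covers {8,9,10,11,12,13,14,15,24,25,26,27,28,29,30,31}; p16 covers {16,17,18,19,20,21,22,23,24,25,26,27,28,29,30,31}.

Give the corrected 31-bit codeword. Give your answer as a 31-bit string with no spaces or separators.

s1 (pos 1,3,5,7,9,11,13,15,17,19,21,23,25,27,29,31): 1⊕1⊕0⊕1⊕0⊕1⊕1⊕1⊕1⊕0⊕0⊕0⊕1⊕0⊕0⊕0 = 0
s2 (pos 2,3,6,7,10,11,14,15,18,19,22,23,26,27,30,31): 0⊕1⊕0⊕1⊕1⊕1⊕1⊕1⊕0⊕0⊕1⊕0⊕1⊕0⊕0⊕0 = 0
s4 (pos 4,5,6,7,12,13,14,15,20,21,22,23,28,29,30,31): 0⊕0⊕0⊕1⊕1⊕1⊕1⊕1⊕0⊕0⊕1⊕0⊕1⊕0⊕0⊕0 = 1
s8 (pos 8,9,10,11,12,13,14,15,24,25,26,27,28,29,30,31): 1⊕0⊕1⊕1⊕1⊕1⊕1⊕1⊕1⊕1⊕1⊕0⊕1⊕0⊕0⊕0 = 1
s16 (pos 16,17,18,19,20,21,22,23,24,25,26,27,28,29,30,31): 1⊕1⊕0⊕0⊕0⊕0⊕1⊕0⊕1⊕1⊕1⊕0⊕1⊕0⊕0⊕0 = 1
Syndrome s16…s1 = 11100 → error at position 28.
Flip position 28: 1010001101111111100001011101000 → 1010001101111111100001011100000

1010001101111111100001011100000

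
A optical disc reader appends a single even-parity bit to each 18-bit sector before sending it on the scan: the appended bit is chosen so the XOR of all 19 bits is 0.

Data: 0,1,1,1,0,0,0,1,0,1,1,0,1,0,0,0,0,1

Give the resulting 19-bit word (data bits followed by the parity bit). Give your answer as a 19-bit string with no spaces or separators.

0111000101101000010

XOR of the 18 data bits: 0⊕1⊕1⊕1⊕0⊕0⊕0⊕1⊕0⊕1⊕1⊕0⊕1⊕0⊕0⊕0⊕0⊕1 = 0
Parity bit = 0 (so all 19 bits XOR to 0).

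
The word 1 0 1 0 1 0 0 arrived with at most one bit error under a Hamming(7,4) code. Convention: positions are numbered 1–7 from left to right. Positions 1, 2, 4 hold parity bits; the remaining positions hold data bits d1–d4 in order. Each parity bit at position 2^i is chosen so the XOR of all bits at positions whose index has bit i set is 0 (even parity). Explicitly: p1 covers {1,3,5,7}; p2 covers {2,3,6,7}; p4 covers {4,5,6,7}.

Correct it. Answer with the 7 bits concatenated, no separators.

1010101

s1 (pos 1,3,5,7): 1⊕1⊕1⊕0 = 1
s2 (pos 2,3,6,7): 0⊕1⊕0⊕0 = 1
s4 (pos 4,5,6,7): 0⊕1⊕0⊕0 = 1
Syndrome s4…s1 = 111 → error at position 7.
Flip position 7: 1010100 → 1010101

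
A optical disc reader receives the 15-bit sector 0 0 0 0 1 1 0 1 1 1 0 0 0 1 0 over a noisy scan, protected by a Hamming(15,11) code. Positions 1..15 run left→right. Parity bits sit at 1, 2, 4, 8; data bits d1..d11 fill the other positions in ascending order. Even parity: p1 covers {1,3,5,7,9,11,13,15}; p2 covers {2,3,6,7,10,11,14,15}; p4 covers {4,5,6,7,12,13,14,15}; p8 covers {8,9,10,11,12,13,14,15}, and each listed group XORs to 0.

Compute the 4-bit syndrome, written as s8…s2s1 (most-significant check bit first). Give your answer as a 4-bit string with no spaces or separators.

s1 (pos 1,3,5,7,9,11,13,15): 0⊕0⊕1⊕0⊕1⊕0⊕0⊕0 = 0
s2 (pos 2,3,6,7,10,11,14,15): 0⊕0⊕1⊕0⊕1⊕0⊕1⊕0 = 1
s4 (pos 4,5,6,7,12,13,14,15): 0⊕1⊕1⊕0⊕0⊕0⊕1⊕0 = 1
s8 (pos 8,9,10,11,12,13,14,15): 1⊕1⊕1⊕0⊕0⊕0⊕1⊕0 = 0
Syndrome s8…s1 = 0110 → error at position 6.

0110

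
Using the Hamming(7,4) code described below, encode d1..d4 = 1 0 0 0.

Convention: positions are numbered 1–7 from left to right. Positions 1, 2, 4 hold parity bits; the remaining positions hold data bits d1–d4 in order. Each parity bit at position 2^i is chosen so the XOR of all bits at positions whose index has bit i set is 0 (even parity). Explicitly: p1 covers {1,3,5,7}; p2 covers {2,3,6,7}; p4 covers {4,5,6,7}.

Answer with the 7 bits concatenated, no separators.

1110000

Place data at non-parity positions: p1 p2 1 p4 0 0 0
p1 (pos 1,3,5,7): XOR of data positions = 1⊕0⊕0 = 1
p2 (pos 2,3,6,7): XOR of data positions = 1⊕0⊕0 = 1
p4 (pos 4,5,6,7): XOR of data positions = 0⊕0⊕0 = 0
Codeword: 1110000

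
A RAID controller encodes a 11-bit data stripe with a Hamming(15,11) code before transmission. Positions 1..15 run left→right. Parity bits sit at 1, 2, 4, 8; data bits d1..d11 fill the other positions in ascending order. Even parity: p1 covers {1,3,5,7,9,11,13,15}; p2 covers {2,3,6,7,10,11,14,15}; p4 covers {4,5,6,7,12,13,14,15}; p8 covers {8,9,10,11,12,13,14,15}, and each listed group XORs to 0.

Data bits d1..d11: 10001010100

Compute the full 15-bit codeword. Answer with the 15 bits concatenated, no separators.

Place data at non-parity positions: p1 p2 1 p4 0 0 0 p8 1 0 1 0 1 0 0
p1 (pos 1,3,5,7,9,11,13,15): XOR of data positions = 1⊕0⊕0⊕1⊕1⊕1⊕0 = 0
p2 (pos 2,3,6,7,10,11,14,15): XOR of data positions = 1⊕0⊕0⊕0⊕1⊕0⊕0 = 0
p4 (pos 4,5,6,7,12,13,14,15): XOR of data positions = 0⊕0⊕0⊕0⊕1⊕0⊕0 = 1
p8 (pos 8,9,10,11,12,13,14,15): XOR of data positions = 1⊕0⊕1⊕0⊕1⊕0⊕0 = 1
Codeword: 001100011010100

001100011010100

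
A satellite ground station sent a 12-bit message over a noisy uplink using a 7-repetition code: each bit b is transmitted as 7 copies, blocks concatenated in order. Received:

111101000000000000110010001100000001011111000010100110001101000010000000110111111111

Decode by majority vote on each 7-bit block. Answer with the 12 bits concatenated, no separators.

Block 1 (1111010): 5 ones → 1
Block 2 (0000000): 0 ones → 0
Block 3 (0000110): 2 ones → 0
Block 4 (0100011): 3 ones → 0
Block 5 (0000000): 0 ones → 0
Block 6 (1011111): 6 ones → 1
Block 7 (0000101): 2 ones → 0
Block 8 (0011000): 2 ones → 0
Block 9 (1101000): 3 ones → 0
Block 10 (0100000): 1 one → 0
Block 11 (0011011): 4 ones → 1
Block 12 (1111111): 7 ones → 1

100001000011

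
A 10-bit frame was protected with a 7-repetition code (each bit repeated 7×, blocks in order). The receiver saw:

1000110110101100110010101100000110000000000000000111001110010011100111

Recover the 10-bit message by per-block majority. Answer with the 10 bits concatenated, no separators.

Block 1 (1000110): 3 ones → 0
Block 2 (1101011): 5 ones → 1
Block 3 (0011001): 3 ones → 0
Block 4 (0101100): 3 ones → 0
Block 5 (0001100): 2 ones → 0
Block 6 (0000000): 0 ones → 0
Block 7 (0000000): 0 ones → 0
Block 8 (1110011): 5 ones → 1
Block 9 (1001001): 3 ones → 0
Block 10 (1100111): 5 ones → 1

0100000101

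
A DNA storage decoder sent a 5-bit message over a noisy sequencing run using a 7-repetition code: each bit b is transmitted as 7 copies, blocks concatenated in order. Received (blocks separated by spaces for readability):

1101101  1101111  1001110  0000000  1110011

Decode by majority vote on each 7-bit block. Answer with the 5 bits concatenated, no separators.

11101

Block 1 (1101101): 5 ones → 1
Block 2 (1101111): 6 ones → 1
Block 3 (1001110): 4 ones → 1
Block 4 (0000000): 0 ones → 0
Block 5 (1110011): 5 ones → 1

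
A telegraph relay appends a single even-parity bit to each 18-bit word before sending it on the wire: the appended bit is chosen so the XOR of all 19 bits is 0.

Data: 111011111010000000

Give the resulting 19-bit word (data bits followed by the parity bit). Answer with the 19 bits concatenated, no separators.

1110111110100000001

XOR of the 18 data bits: 1⊕1⊕1⊕0⊕1⊕1⊕1⊕1⊕1⊕0⊕1⊕0⊕0⊕0⊕0⊕0⊕0⊕0 = 1
Parity bit = 1 (so all 19 bits XOR to 0).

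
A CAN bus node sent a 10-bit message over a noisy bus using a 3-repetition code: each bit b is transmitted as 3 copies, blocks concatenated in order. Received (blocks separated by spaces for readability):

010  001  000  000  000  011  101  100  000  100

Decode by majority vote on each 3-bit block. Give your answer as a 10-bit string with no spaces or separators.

0000011000

Block 1 (010): 1 one → 0
Block 2 (001): 1 one → 0
Block 3 (000): 0 ones → 0
Block 4 (000): 0 ones → 0
Block 5 (000): 0 ones → 0
Block 6 (011): 2 ones → 1
Block 7 (101): 2 ones → 1
Block 8 (100): 1 one → 0
Block 9 (000): 0 ones → 0
Block 10 (100): 1 one → 0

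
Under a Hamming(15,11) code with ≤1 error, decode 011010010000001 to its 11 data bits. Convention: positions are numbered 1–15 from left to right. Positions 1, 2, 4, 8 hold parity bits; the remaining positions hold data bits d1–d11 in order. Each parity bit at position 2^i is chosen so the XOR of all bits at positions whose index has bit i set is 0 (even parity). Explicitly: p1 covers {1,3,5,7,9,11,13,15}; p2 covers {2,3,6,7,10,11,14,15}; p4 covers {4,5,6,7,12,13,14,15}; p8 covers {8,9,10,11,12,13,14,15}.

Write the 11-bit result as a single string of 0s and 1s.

s1 (pos 1,3,5,7,9,11,13,15): 0⊕1⊕1⊕0⊕0⊕0⊕0⊕1 = 1
s2 (pos 2,3,6,7,10,11,14,15): 1⊕1⊕0⊕0⊕0⊕0⊕0⊕1 = 1
s4 (pos 4,5,6,7,12,13,14,15): 0⊕1⊕0⊕0⊕0⊕0⊕0⊕1 = 0
s8 (pos 8,9,10,11,12,13,14,15): 1⊕0⊕0⊕0⊕0⊕0⊕0⊕1 = 0
Syndrome s8…s1 = 0011 → error at position 3.
Flip position 3: 011010010000001 → 010010010000001
Read data bits from positions 3,5,6,7,9,10,11,12,13,14,15: 01000000001

01000000001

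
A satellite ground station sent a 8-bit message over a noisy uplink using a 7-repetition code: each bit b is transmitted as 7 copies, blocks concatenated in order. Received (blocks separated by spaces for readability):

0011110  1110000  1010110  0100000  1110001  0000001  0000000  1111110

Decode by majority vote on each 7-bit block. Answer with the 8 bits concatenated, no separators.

10101001

Block 1 (0011110): 4 ones → 1
Block 2 (1110000): 3 ones → 0
Block 3 (1010110): 4 ones → 1
Block 4 (0100000): 1 one → 0
Block 5 (1110001): 4 ones → 1
Block 6 (0000001): 1 one → 0
Block 7 (0000000): 0 ones → 0
Block 8 (1111110): 6 ones → 1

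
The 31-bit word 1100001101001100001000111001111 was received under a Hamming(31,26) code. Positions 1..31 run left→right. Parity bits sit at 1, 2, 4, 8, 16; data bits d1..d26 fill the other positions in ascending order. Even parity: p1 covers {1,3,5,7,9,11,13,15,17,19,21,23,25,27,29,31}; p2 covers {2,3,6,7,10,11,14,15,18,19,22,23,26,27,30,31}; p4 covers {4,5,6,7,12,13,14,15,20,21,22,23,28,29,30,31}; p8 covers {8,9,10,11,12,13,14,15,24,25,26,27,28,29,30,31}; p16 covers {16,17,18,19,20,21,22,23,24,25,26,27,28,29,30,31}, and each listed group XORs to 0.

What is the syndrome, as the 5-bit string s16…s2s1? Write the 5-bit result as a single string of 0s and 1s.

00000

s1 (pos 1,3,5,7,9,11,13,15,17,19,21,23,25,27,29,31): 1⊕0⊕0⊕1⊕0⊕0⊕1⊕0⊕0⊕1⊕0⊕1⊕1⊕0⊕1⊕1 = 0
s2 (pos 2,3,6,7,10,11,14,15,18,19,22,23,26,27,30,31): 1⊕0⊕0⊕1⊕1⊕0⊕1⊕0⊕0⊕1⊕0⊕1⊕0⊕0⊕1⊕1 = 0
s4 (pos 4,5,6,7,12,13,14,15,20,21,22,23,28,29,30,31): 0⊕0⊕0⊕1⊕0⊕1⊕1⊕0⊕0⊕0⊕0⊕1⊕1⊕1⊕1⊕1 = 0
s8 (pos 8,9,10,11,12,13,14,15,24,25,26,27,28,29,30,31): 1⊕0⊕1⊕0⊕0⊕1⊕1⊕0⊕1⊕1⊕0⊕0⊕1⊕1⊕1⊕1 = 0
s16 (pos 16,17,18,19,20,21,22,23,24,25,26,27,28,29,30,31): 0⊕0⊕0⊕1⊕0⊕0⊕0⊕1⊕1⊕1⊕0⊕0⊕1⊕1⊕1⊕1 = 0
Syndrome s16…s1 = 00000 → no error.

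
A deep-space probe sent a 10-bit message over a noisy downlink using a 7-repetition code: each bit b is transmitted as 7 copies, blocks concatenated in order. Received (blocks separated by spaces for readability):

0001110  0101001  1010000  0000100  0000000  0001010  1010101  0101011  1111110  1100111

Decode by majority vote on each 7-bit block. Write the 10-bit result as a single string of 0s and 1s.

Block 1 (0001110): 3 ones → 0
Block 2 (0101001): 3 ones → 0
Block 3 (1010000): 2 ones → 0
Block 4 (0000100): 1 one → 0
Block 5 (0000000): 0 ones → 0
Block 6 (0001010): 2 ones → 0
Block 7 (1010101): 4 ones → 1
Block 8 (0101011): 4 ones → 1
Block 9 (1111110): 6 ones → 1
Block 10 (1100111): 5 ones → 1

0000001111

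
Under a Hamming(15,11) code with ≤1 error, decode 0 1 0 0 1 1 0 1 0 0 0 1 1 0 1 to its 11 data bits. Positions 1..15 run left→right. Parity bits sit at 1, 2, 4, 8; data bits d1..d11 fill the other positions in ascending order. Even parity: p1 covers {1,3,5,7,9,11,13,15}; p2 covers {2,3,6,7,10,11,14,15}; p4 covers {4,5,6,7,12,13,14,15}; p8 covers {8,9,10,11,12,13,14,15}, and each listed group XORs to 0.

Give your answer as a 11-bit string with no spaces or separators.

01110001101

s1 (pos 1,3,5,7,9,11,13,15): 0⊕0⊕1⊕0⊕0⊕0⊕1⊕1 = 1
s2 (pos 2,3,6,7,10,11,14,15): 1⊕0⊕1⊕0⊕0⊕0⊕0⊕1 = 1
s4 (pos 4,5,6,7,12,13,14,15): 0⊕1⊕1⊕0⊕1⊕1⊕0⊕1 = 1
s8 (pos 8,9,10,11,12,13,14,15): 1⊕0⊕0⊕0⊕1⊕1⊕0⊕1 = 0
Syndrome s8…s1 = 0111 → error at position 7.
Flip position 7: 010011010001101 → 010011110001101
Read data bits from positions 3,5,6,7,9,10,11,12,13,14,15: 01110001101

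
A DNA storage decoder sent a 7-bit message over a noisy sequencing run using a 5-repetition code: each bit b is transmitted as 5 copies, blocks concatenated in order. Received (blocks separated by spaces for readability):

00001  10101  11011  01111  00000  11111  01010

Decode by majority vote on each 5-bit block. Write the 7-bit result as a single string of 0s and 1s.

Block 1 (00001): 1 one → 0
Block 2 (10101): 3 ones → 1
Block 3 (11011): 4 ones → 1
Block 4 (01111): 4 ones → 1
Block 5 (00000): 0 ones → 0
Block 6 (11111): 5 ones → 1
Block 7 (01010): 2 ones → 0

0111010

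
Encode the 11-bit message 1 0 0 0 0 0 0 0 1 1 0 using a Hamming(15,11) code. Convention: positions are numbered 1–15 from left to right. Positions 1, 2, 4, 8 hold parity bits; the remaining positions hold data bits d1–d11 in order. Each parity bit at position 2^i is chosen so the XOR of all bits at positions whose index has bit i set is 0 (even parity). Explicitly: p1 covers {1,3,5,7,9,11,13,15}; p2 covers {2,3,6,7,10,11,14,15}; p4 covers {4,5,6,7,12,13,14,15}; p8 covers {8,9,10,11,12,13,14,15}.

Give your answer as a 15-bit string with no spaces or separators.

001000000000110

Place data at non-parity positions: p1 p2 1 p4 0 0 0 p8 0 0 0 0 1 1 0
p1 (pos 1,3,5,7,9,11,13,15): XOR of data positions = 1⊕0⊕0⊕0⊕0⊕1⊕0 = 0
p2 (pos 2,3,6,7,10,11,14,15): XOR of data positions = 1⊕0⊕0⊕0⊕0⊕1⊕0 = 0
p4 (pos 4,5,6,7,12,13,14,15): XOR of data positions = 0⊕0⊕0⊕0⊕1⊕1⊕0 = 0
p8 (pos 8,9,10,11,12,13,14,15): XOR of data positions = 0⊕0⊕0⊕0⊕1⊕1⊕0 = 0
Codeword: 001000000000110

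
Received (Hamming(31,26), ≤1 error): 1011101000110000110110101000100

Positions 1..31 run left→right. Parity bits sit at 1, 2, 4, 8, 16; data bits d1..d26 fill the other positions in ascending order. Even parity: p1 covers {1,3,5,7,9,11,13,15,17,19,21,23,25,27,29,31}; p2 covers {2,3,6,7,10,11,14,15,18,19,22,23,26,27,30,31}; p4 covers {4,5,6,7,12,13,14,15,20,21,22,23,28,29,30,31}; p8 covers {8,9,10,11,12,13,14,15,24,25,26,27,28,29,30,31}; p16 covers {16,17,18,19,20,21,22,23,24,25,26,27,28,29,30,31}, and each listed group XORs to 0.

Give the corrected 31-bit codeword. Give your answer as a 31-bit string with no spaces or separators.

s1 (pos 1,3,5,7,9,11,13,15,17,19,21,23,25,27,29,31): 1⊕1⊕1⊕1⊕0⊕1⊕0⊕0⊕1⊕0⊕1⊕1⊕1⊕0⊕1⊕0 = 0
s2 (pos 2,3,6,7,10,11,14,15,18,19,22,23,26,27,30,31): 0⊕1⊕0⊕1⊕0⊕1⊕0⊕0⊕1⊕0⊕0⊕1⊕0⊕0⊕0⊕0 = 1
s4 (pos 4,5,6,7,12,13,14,15,20,21,22,23,28,29,30,31): 1⊕1⊕0⊕1⊕1⊕0⊕0⊕0⊕1⊕1⊕0⊕1⊕0⊕1⊕0⊕0 = 0
s8 (pos 8,9,10,11,12,13,14,15,24,25,26,27,28,29,30,31): 0⊕0⊕0⊕1⊕1⊕0⊕0⊕0⊕0⊕1⊕0⊕0⊕0⊕1⊕0⊕0 = 0
s16 (pos 16,17,18,19,20,21,22,23,24,25,26,27,28,29,30,31): 0⊕1⊕1⊕0⊕1⊕1⊕0⊕1⊕0⊕1⊕0⊕0⊕0⊕1⊕0⊕0 = 1
Syndrome s16…s1 = 10010 → error at position 18.
Flip position 18: 1011101000110000110110101000100 → 1011101000110000100110101000100

1011101000110000100110101000100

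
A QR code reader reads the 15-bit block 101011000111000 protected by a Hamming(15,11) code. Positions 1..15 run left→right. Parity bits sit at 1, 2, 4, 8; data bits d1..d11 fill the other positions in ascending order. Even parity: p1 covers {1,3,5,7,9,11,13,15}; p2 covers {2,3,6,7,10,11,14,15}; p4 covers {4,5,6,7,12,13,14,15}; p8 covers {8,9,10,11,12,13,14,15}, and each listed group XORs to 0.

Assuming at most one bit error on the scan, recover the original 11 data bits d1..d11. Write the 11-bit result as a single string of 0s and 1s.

s1 (pos 1,3,5,7,9,11,13,15): 1⊕1⊕1⊕0⊕0⊕1⊕0⊕0 = 0
s2 (pos 2,3,6,7,10,11,14,15): 0⊕1⊕1⊕0⊕1⊕1⊕0⊕0 = 0
s4 (pos 4,5,6,7,12,13,14,15): 0⊕1⊕1⊕0⊕1⊕0⊕0⊕0 = 1
s8 (pos 8,9,10,11,12,13,14,15): 0⊕0⊕1⊕1⊕1⊕0⊕0⊕0 = 1
Syndrome s8…s1 = 1100 → error at position 12.
Flip position 12: 101011000111000 → 101011000110000
Read data bits from positions 3,5,6,7,9,10,11,12,13,14,15: 11100110000

11100110000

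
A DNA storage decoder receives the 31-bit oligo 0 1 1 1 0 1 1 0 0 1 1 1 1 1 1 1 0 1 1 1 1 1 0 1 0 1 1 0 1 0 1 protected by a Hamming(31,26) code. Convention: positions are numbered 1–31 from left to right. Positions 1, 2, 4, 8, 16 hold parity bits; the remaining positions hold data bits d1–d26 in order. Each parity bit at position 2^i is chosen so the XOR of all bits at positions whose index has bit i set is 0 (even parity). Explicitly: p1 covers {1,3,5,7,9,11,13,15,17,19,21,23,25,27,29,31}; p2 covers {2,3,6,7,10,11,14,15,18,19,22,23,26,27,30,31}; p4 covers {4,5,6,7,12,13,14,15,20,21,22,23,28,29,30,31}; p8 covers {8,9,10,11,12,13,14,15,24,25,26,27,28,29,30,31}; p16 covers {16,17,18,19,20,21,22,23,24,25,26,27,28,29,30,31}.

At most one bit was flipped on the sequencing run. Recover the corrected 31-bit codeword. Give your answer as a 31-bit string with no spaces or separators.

0111011001111111011111000110101

s1 (pos 1,3,5,7,9,11,13,15,17,19,21,23,25,27,29,31): 0⊕1⊕0⊕1⊕0⊕1⊕1⊕1⊕0⊕1⊕1⊕0⊕0⊕1⊕1⊕1 = 0
s2 (pos 2,3,6,7,10,11,14,15,18,19,22,23,26,27,30,31): 1⊕1⊕1⊕1⊕1⊕1⊕1⊕1⊕1⊕1⊕1⊕0⊕1⊕1⊕0⊕1 = 0
s4 (pos 4,5,6,7,12,13,14,15,20,21,22,23,28,29,30,31): 1⊕0⊕1⊕1⊕1⊕1⊕1⊕1⊕1⊕1⊕1⊕0⊕0⊕1⊕0⊕1 = 0
s8 (pos 8,9,10,11,12,13,14,15,24,25,26,27,28,29,30,31): 0⊕0⊕1⊕1⊕1⊕1⊕1⊕1⊕1⊕0⊕1⊕1⊕0⊕1⊕0⊕1 = 1
s16 (pos 16,17,18,19,20,21,22,23,24,25,26,27,28,29,30,31): 1⊕0⊕1⊕1⊕1⊕1⊕1⊕0⊕1⊕0⊕1⊕1⊕0⊕1⊕0⊕1 = 1
Syndrome s16…s1 = 11000 → error at position 24.
Flip position 24: 0111011001111111011111010110101 → 0111011001111111011111000110101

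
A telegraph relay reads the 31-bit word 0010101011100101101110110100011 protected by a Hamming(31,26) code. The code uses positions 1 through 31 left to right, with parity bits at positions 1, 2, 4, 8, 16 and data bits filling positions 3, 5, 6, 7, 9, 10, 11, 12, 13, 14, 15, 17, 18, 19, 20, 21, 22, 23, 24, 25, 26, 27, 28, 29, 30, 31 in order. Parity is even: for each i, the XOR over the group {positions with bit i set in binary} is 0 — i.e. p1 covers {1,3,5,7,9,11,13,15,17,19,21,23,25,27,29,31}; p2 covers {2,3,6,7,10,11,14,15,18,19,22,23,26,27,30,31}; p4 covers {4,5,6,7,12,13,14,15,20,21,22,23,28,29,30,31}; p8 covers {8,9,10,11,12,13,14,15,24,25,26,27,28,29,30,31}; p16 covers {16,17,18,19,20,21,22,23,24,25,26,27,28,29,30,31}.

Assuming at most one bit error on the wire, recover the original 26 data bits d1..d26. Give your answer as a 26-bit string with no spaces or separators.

11011110010101110110100011

s1 (pos 1,3,5,7,9,11,13,15,17,19,21,23,25,27,29,31): 0⊕1⊕1⊕1⊕1⊕1⊕0⊕0⊕1⊕1⊕1⊕1⊕0⊕0⊕0⊕1 = 0
s2 (pos 2,3,6,7,10,11,14,15,18,19,22,23,26,27,30,31): 0⊕1⊕0⊕1⊕1⊕1⊕1⊕0⊕0⊕1⊕0⊕1⊕1⊕0⊕1⊕1 = 0
s4 (pos 4,5,6,7,12,13,14,15,20,21,22,23,28,29,30,31): 0⊕1⊕0⊕1⊕0⊕0⊕1⊕0⊕1⊕1⊕0⊕1⊕0⊕0⊕1⊕1 = 0
s8 (pos 8,9,10,11,12,13,14,15,24,25,26,27,28,29,30,31): 0⊕1⊕1⊕1⊕0⊕0⊕1⊕0⊕1⊕0⊕1⊕0⊕0⊕0⊕1⊕1 = 0
s16 (pos 16,17,18,19,20,21,22,23,24,25,26,27,28,29,30,31): 1⊕1⊕0⊕1⊕1⊕1⊕0⊕1⊕1⊕0⊕1⊕0⊕0⊕0⊕1⊕1 = 0
Syndrome s16…s1 = 00000 → no error.
Read data bits from positions 3,5,6,7,9,10,11,12,13,14,15,17,18,19,20,21,22,23,24,25,26,27,28,29,30,31: 11011110010101110110100011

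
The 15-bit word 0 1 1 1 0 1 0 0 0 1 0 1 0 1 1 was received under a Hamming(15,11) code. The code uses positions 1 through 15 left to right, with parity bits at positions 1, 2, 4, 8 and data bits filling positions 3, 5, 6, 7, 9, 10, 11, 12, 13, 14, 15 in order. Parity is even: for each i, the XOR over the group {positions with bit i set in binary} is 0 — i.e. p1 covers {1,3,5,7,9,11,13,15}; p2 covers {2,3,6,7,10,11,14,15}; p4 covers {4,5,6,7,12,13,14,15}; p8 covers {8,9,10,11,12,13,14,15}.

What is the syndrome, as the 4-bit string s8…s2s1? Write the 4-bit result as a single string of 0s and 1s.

0100

s1 (pos 1,3,5,7,9,11,13,15): 0⊕1⊕0⊕0⊕0⊕0⊕0⊕1 = 0
s2 (pos 2,3,6,7,10,11,14,15): 1⊕1⊕1⊕0⊕1⊕0⊕1⊕1 = 0
s4 (pos 4,5,6,7,12,13,14,15): 1⊕0⊕1⊕0⊕1⊕0⊕1⊕1 = 1
s8 (pos 8,9,10,11,12,13,14,15): 0⊕0⊕1⊕0⊕1⊕0⊕1⊕1 = 0
Syndrome s8…s1 = 0100 → error at position 4.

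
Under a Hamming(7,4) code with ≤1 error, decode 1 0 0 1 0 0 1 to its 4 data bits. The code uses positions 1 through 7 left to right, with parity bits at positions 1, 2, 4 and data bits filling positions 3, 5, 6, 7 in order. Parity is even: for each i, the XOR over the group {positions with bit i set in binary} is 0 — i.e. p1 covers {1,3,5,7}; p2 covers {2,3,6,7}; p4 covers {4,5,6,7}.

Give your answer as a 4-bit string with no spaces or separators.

s1 (pos 1,3,5,7): 1⊕0⊕0⊕1 = 0
s2 (pos 2,3,6,7): 0⊕0⊕0⊕1 = 1
s4 (pos 4,5,6,7): 1⊕0⊕0⊕1 = 0
Syndrome s4…s1 = 010 → error at position 2.
Flip position 2: 1001001 → 1101001
Read data bits from positions 3,5,6,7: 0001

0001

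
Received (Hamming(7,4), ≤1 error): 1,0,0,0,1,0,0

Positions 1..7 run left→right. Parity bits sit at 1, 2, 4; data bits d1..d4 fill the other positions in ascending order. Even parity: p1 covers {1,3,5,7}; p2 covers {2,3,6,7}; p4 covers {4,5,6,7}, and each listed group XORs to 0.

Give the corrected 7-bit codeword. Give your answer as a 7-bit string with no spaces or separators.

s1 (pos 1,3,5,7): 1⊕0⊕1⊕0 = 0
s2 (pos 2,3,6,7): 0⊕0⊕0⊕0 = 0
s4 (pos 4,5,6,7): 0⊕1⊕0⊕0 = 1
Syndrome s4…s1 = 100 → error at position 4.
Flip position 4: 1000100 → 1001100

1001100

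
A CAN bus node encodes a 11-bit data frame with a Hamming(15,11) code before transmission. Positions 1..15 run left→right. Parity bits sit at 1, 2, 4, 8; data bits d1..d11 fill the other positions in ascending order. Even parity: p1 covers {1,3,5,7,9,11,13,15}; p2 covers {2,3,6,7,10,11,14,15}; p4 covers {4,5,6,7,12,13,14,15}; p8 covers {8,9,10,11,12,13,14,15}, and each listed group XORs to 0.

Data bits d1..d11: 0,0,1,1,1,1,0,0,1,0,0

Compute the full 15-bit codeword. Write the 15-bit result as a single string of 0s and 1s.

110101111100100

Place data at non-parity positions: p1 p2 0 p4 0 1 1 p8 1 1 0 0 1 0 0
p1 (pos 1,3,5,7,9,11,13,15): XOR of data positions = 0⊕0⊕1⊕1⊕0⊕1⊕0 = 1
p2 (pos 2,3,6,7,10,11,14,15): XOR of data positions = 0⊕1⊕1⊕1⊕0⊕0⊕0 = 1
p4 (pos 4,5,6,7,12,13,14,15): XOR of data positions = 0⊕1⊕1⊕0⊕1⊕0⊕0 = 1
p8 (pos 8,9,10,11,12,13,14,15): XOR of data positions = 1⊕1⊕0⊕0⊕1⊕0⊕0 = 1
Codeword: 110101111100100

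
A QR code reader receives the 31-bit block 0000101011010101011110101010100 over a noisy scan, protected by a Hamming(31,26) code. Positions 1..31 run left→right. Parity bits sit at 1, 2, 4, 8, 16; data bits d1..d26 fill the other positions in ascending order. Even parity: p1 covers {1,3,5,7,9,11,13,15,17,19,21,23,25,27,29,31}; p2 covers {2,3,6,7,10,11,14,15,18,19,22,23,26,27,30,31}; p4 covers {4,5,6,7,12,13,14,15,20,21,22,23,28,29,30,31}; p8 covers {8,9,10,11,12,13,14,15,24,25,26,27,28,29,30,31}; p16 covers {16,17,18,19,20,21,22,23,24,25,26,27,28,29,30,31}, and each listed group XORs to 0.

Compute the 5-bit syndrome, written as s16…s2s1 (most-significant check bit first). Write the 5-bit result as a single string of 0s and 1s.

11011

s1 (pos 1,3,5,7,9,11,13,15,17,19,21,23,25,27,29,31): 0⊕0⊕1⊕1⊕1⊕0⊕0⊕0⊕0⊕1⊕1⊕1⊕1⊕1⊕1⊕0 = 1
s2 (pos 2,3,6,7,10,11,14,15,18,19,22,23,26,27,30,31): 0⊕0⊕0⊕1⊕1⊕0⊕1⊕0⊕1⊕1⊕0⊕1⊕0⊕1⊕0⊕0 = 1
s4 (pos 4,5,6,7,12,13,14,15,20,21,22,23,28,29,30,31): 0⊕1⊕0⊕1⊕1⊕0⊕1⊕0⊕1⊕1⊕0⊕1⊕0⊕1⊕0⊕0 = 0
s8 (pos 8,9,10,11,12,13,14,15,24,25,26,27,28,29,30,31): 0⊕1⊕1⊕0⊕1⊕0⊕1⊕0⊕0⊕1⊕0⊕1⊕0⊕1⊕0⊕0 = 1
s16 (pos 16,17,18,19,20,21,22,23,24,25,26,27,28,29,30,31): 1⊕0⊕1⊕1⊕1⊕1⊕0⊕1⊕0⊕1⊕0⊕1⊕0⊕1⊕0⊕0 = 1
Syndrome s16…s1 = 11011 → error at position 27.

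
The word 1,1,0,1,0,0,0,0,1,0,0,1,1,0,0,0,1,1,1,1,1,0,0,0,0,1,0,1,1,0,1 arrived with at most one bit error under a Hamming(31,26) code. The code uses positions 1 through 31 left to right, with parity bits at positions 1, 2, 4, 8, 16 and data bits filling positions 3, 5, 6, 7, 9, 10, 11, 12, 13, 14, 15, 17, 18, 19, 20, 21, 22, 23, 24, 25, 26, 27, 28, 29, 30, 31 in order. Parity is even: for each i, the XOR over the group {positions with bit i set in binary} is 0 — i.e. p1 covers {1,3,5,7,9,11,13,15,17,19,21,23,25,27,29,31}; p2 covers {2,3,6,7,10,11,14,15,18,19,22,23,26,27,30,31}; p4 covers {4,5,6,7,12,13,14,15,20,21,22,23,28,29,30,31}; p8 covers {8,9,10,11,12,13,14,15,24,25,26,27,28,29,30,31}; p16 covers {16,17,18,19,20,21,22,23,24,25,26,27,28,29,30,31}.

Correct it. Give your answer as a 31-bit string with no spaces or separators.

1101000010011000111110000001101

s1 (pos 1,3,5,7,9,11,13,15,17,19,21,23,25,27,29,31): 1⊕0⊕0⊕0⊕1⊕0⊕1⊕0⊕1⊕1⊕1⊕0⊕0⊕0⊕1⊕1 = 0
s2 (pos 2,3,6,7,10,11,14,15,18,19,22,23,26,27,30,31): 1⊕0⊕0⊕0⊕0⊕0⊕0⊕0⊕1⊕1⊕0⊕0⊕1⊕0⊕0⊕1 = 1
s4 (pos 4,5,6,7,12,13,14,15,20,21,22,23,28,29,30,31): 1⊕0⊕0⊕0⊕1⊕1⊕0⊕0⊕1⊕1⊕0⊕0⊕1⊕1⊕0⊕1 = 0
s8 (pos 8,9,10,11,12,13,14,15,24,25,26,27,28,29,30,31): 0⊕1⊕0⊕0⊕1⊕1⊕0⊕0⊕0⊕0⊕1⊕0⊕1⊕1⊕0⊕1 = 1
s16 (pos 16,17,18,19,20,21,22,23,24,25,26,27,28,29,30,31): 0⊕1⊕1⊕1⊕1⊕1⊕0⊕0⊕0⊕0⊕1⊕0⊕1⊕1⊕0⊕1 = 1
Syndrome s16…s1 = 11010 → error at position 26.
Flip position 26: 1101000010011000111110000101101 → 1101000010011000111110000001101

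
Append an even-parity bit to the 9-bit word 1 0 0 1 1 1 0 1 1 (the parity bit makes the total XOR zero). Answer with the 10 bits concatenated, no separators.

XOR of the 9 data bits: 1⊕0⊕0⊕1⊕1⊕1⊕0⊕1⊕1 = 0
Parity bit = 0 (so all 10 bits XOR to 0).

1001110110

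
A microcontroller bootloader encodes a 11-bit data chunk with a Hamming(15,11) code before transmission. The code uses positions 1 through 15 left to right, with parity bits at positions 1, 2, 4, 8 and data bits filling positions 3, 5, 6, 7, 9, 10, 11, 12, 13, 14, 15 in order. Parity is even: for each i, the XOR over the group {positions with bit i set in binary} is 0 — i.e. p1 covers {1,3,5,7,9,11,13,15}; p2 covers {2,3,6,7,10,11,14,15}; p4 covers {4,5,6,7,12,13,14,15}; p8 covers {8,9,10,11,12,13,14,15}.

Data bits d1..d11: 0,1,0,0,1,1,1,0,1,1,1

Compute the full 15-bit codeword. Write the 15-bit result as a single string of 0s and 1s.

100010001110111

Place data at non-parity positions: p1 p2 0 p4 1 0 0 p8 1 1 1 0 1 1 1
p1 (pos 1,3,5,7,9,11,13,15): XOR of data positions = 0⊕1⊕0⊕1⊕1⊕1⊕1 = 1
p2 (pos 2,3,6,7,10,11,14,15): XOR of data positions = 0⊕0⊕0⊕1⊕1⊕1⊕1 = 0
p4 (pos 4,5,6,7,12,13,14,15): XOR of data positions = 1⊕0⊕0⊕0⊕1⊕1⊕1 = 0
p8 (pos 8,9,10,11,12,13,14,15): XOR of data positions = 1⊕1⊕1⊕0⊕1⊕1⊕1 = 0
Codeword: 100010001110111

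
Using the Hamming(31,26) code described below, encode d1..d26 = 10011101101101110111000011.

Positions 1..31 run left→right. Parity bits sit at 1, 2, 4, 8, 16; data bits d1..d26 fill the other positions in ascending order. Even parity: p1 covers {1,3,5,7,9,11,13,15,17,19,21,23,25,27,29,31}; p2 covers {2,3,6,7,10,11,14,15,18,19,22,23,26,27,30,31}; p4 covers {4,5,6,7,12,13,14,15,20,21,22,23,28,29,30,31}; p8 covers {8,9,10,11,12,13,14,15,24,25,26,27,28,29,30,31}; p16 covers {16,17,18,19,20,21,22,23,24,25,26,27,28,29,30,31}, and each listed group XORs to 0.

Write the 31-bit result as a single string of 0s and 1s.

Place data at non-parity positions: p1 p2 1 p4 0 0 1 p8 1 1 0 1 1 0 1 p16 1 0 1 1 1 0 1 1 1 0 0 0 0 1 1
p1 (pos 1,3,5,7,9,11,13,15,17,19,21,23,25,27,29,31): XOR of data positions = 1⊕0⊕1⊕1⊕0⊕1⊕1⊕1⊕1⊕1⊕1⊕1⊕0⊕0⊕1 = 1
p2 (pos 2,3,6,7,10,11,14,15,18,19,22,23,26,27,30,31): XOR of data positions = 1⊕0⊕1⊕1⊕0⊕0⊕1⊕0⊕1⊕0⊕1⊕0⊕0⊕1⊕1 = 0
p4 (pos 4,5,6,7,12,13,14,15,20,21,22,23,28,29,30,31): XOR of data positions = 0⊕0⊕1⊕1⊕1⊕0⊕1⊕1⊕1⊕0⊕1⊕0⊕0⊕1⊕1 = 1
p8 (pos 8,9,10,11,12,13,14,15,24,25,26,27,28,29,30,31): XOR of data positions = 1⊕1⊕0⊕1⊕1⊕0⊕1⊕1⊕1⊕0⊕0⊕0⊕0⊕1⊕1 = 1
p16 (pos 16,17,18,19,20,21,22,23,24,25,26,27,28,29,30,31): XOR of data positions = 1⊕0⊕1⊕1⊕1⊕0⊕1⊕1⊕1⊕0⊕0⊕0⊕0⊕1⊕1 = 1
Codeword: 1011001111011011101110111000011

1011001111011011101110111000011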